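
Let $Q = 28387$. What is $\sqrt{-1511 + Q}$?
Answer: $2 \sqrt{6719} \approx 163.94$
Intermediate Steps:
$\sqrt{-1511 + Q} = \sqrt{-1511 + 28387} = \sqrt{26876} = 2 \sqrt{6719}$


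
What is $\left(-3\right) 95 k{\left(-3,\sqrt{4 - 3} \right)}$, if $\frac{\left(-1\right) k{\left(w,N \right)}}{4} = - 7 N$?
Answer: $-7980$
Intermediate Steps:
$k{\left(w,N \right)} = 28 N$ ($k{\left(w,N \right)} = - 4 \left(- 7 N\right) = 28 N$)
$\left(-3\right) 95 k{\left(-3,\sqrt{4 - 3} \right)} = \left(-3\right) 95 \cdot 28 \sqrt{4 - 3} = - 285 \cdot 28 \sqrt{1} = - 285 \cdot 28 \cdot 1 = \left(-285\right) 28 = -7980$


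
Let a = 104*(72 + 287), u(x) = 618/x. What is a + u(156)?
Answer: 970839/26 ≈ 37340.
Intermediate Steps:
a = 37336 (a = 104*359 = 37336)
a + u(156) = 37336 + 618/156 = 37336 + 618*(1/156) = 37336 + 103/26 = 970839/26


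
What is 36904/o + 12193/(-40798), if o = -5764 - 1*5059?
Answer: -1637574231/441556754 ≈ -3.7086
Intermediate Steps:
o = -10823 (o = -5764 - 5059 = -10823)
36904/o + 12193/(-40798) = 36904/(-10823) + 12193/(-40798) = 36904*(-1/10823) + 12193*(-1/40798) = -36904/10823 - 12193/40798 = -1637574231/441556754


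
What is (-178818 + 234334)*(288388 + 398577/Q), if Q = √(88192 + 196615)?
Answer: 16010148208 + 22127400732*√284807/284807 ≈ 1.6052e+10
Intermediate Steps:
Q = √284807 ≈ 533.67
(-178818 + 234334)*(288388 + 398577/Q) = (-178818 + 234334)*(288388 + 398577/(√284807)) = 55516*(288388 + 398577*(√284807/284807)) = 55516*(288388 + 398577*√284807/284807) = 16010148208 + 22127400732*√284807/284807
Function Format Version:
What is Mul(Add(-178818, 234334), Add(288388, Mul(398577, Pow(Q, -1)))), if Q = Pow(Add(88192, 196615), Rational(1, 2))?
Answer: Add(16010148208, Mul(Rational(22127400732, 284807), Pow(284807, Rational(1, 2)))) ≈ 1.6052e+10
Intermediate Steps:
Q = Pow(284807, Rational(1, 2)) ≈ 533.67
Mul(Add(-178818, 234334), Add(288388, Mul(398577, Pow(Q, -1)))) = Mul(Add(-178818, 234334), Add(288388, Mul(398577, Pow(Pow(284807, Rational(1, 2)), -1)))) = Mul(55516, Add(288388, Mul(398577, Mul(Rational(1, 284807), Pow(284807, Rational(1, 2)))))) = Mul(55516, Add(288388, Mul(Rational(398577, 284807), Pow(284807, Rational(1, 2))))) = Add(16010148208, Mul(Rational(22127400732, 284807), Pow(284807, Rational(1, 2))))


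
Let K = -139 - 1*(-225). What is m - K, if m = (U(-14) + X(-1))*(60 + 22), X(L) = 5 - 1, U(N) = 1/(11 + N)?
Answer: 644/3 ≈ 214.67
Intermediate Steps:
X(L) = 4
K = 86 (K = -139 + 225 = 86)
m = 902/3 (m = (1/(11 - 14) + 4)*(60 + 22) = (1/(-3) + 4)*82 = (-1/3 + 4)*82 = (11/3)*82 = 902/3 ≈ 300.67)
m - K = 902/3 - 1*86 = 902/3 - 86 = 644/3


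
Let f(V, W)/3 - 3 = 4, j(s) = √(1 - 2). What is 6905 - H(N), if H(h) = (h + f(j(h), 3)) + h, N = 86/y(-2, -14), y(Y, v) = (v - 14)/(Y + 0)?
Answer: 48102/7 ≈ 6871.7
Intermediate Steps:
j(s) = I (j(s) = √(-1) = I)
f(V, W) = 21 (f(V, W) = 9 + 3*4 = 9 + 12 = 21)
y(Y, v) = (-14 + v)/Y
N = 43/7 (N = 86/(((-14 - 14)/(-2))) = 86/((-½*(-28))) = 86/14 = 86*(1/14) = 43/7 ≈ 6.1429)
H(h) = 21 + 2*h (H(h) = (h + 21) + h = (21 + h) + h = 21 + 2*h)
6905 - H(N) = 6905 - (21 + 2*(43/7)) = 6905 - (21 + 86/7) = 6905 - 1*233/7 = 6905 - 233/7 = 48102/7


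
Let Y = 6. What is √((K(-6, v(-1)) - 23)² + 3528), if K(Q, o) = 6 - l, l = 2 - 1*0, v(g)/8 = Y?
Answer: √3889 ≈ 62.362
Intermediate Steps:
v(g) = 48 (v(g) = 8*6 = 48)
l = 2 (l = 2 + 0 = 2)
K(Q, o) = 4 (K(Q, o) = 6 - 1*2 = 6 - 2 = 4)
√((K(-6, v(-1)) - 23)² + 3528) = √((4 - 23)² + 3528) = √((-19)² + 3528) = √(361 + 3528) = √3889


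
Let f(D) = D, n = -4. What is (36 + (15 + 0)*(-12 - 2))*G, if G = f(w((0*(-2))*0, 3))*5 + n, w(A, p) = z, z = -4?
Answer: 4176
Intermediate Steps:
w(A, p) = -4
G = -24 (G = -4*5 - 4 = -20 - 4 = -24)
(36 + (15 + 0)*(-12 - 2))*G = (36 + (15 + 0)*(-12 - 2))*(-24) = (36 + 15*(-14))*(-24) = (36 - 210)*(-24) = -174*(-24) = 4176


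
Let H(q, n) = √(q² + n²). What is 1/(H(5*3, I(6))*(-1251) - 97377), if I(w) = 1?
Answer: -32459/3042863301 + 139*√226/1014287767 ≈ -8.6071e-6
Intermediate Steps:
H(q, n) = √(n² + q²)
1/(H(5*3, I(6))*(-1251) - 97377) = 1/(√(1² + (5*3)²)*(-1251) - 97377) = 1/(√(1 + 15²)*(-1251) - 97377) = 1/(√(1 + 225)*(-1251) - 97377) = 1/(√226*(-1251) - 97377) = 1/(-1251*√226 - 97377) = 1/(-97377 - 1251*√226)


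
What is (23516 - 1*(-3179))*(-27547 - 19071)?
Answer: -1244467510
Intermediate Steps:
(23516 - 1*(-3179))*(-27547 - 19071) = (23516 + 3179)*(-46618) = 26695*(-46618) = -1244467510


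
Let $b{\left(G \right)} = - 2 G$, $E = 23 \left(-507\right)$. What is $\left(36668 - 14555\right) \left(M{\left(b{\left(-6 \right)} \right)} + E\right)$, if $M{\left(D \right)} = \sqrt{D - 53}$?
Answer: $-257859693 + 22113 i \sqrt{41} \approx -2.5786 \cdot 10^{8} + 1.4159 \cdot 10^{5} i$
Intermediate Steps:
$E = -11661$
$M{\left(D \right)} = \sqrt{-53 + D}$
$\left(36668 - 14555\right) \left(M{\left(b{\left(-6 \right)} \right)} + E\right) = \left(36668 - 14555\right) \left(\sqrt{-53 - -12} - 11661\right) = 22113 \left(\sqrt{-53 + 12} - 11661\right) = 22113 \left(\sqrt{-41} - 11661\right) = 22113 \left(i \sqrt{41} - 11661\right) = 22113 \left(-11661 + i \sqrt{41}\right) = -257859693 + 22113 i \sqrt{41}$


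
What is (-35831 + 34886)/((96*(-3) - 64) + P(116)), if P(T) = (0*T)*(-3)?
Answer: 945/352 ≈ 2.6847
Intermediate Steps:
P(T) = 0 (P(T) = 0*(-3) = 0)
(-35831 + 34886)/((96*(-3) - 64) + P(116)) = (-35831 + 34886)/((96*(-3) - 64) + 0) = -945/((-288 - 64) + 0) = -945/(-352 + 0) = -945/(-352) = -945*(-1/352) = 945/352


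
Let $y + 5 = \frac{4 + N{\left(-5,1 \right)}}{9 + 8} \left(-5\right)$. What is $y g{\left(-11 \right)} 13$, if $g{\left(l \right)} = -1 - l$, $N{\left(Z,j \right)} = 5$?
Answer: $- \frac{16900}{17} \approx -994.12$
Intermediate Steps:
$y = - \frac{130}{17}$ ($y = -5 + \frac{4 + 5}{9 + 8} \left(-5\right) = -5 + \frac{9}{17} \left(-5\right) = -5 - \frac{45}{17} = - \frac{130}{17} \approx -7.6471$)
$y g{\left(-11 \right)} 13 = - \frac{130 \left(-1 - -11\right)}{17} \cdot 13 = - \frac{130 \left(-1 + 11\right)}{17} \cdot 13 = \left(- \frac{130}{17}\right) 10 \cdot 13 = \left(- \frac{1300}{17}\right) 13 = - \frac{16900}{17}$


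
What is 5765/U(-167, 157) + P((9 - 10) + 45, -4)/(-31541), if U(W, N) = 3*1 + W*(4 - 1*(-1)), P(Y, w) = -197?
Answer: -181669961/26242112 ≈ -6.9228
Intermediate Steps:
U(W, N) = 3 + 5*W (U(W, N) = 3 + W*(4 + 1) = 3 + W*5 = 3 + 5*W)
5765/U(-167, 157) + P((9 - 10) + 45, -4)/(-31541) = 5765/(3 + 5*(-167)) - 197/(-31541) = 5765/(3 - 835) - 197*(-1/31541) = 5765/(-832) + 197/31541 = 5765*(-1/832) + 197/31541 = -5765/832 + 197/31541 = -181669961/26242112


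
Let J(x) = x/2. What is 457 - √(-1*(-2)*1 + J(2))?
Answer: 457 - √3 ≈ 455.27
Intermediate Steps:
J(x) = x/2 (J(x) = x*(½) = x/2)
457 - √(-1*(-2)*1 + J(2)) = 457 - √(-1*(-2)*1 + (½)*2) = 457 - √(2*1 + 1) = 457 - √(2 + 1) = 457 - √3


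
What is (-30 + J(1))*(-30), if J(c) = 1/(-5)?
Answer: 906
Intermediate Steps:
J(c) = -⅕
(-30 + J(1))*(-30) = (-30 - ⅕)*(-30) = -151/5*(-30) = 906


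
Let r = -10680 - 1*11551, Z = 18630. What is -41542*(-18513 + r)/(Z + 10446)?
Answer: 423146812/7269 ≈ 58213.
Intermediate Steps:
r = -22231 (r = -10680 - 11551 = -22231)
-41542*(-18513 + r)/(Z + 10446) = -41542*(-18513 - 22231)/(18630 + 10446) = -41542/(29076/(-40744)) = -41542/(29076*(-1/40744)) = -41542/(-7269/10186) = -41542*(-10186/7269) = 423146812/7269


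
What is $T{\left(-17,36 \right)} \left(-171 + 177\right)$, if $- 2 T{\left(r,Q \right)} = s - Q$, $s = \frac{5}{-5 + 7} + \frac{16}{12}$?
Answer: $\frac{193}{2} \approx 96.5$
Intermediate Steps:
$s = \frac{23}{6}$ ($s = \frac{5}{2} + 16 \cdot \frac{1}{12} = 5 \cdot \frac{1}{2} + \frac{4}{3} = \frac{5}{2} + \frac{4}{3} = \frac{23}{6} \approx 3.8333$)
$T{\left(r,Q \right)} = - \frac{23}{12} + \frac{Q}{2}$ ($T{\left(r,Q \right)} = - \frac{\frac{23}{6} - Q}{2} = - \frac{23}{12} + \frac{Q}{2}$)
$T{\left(-17,36 \right)} \left(-171 + 177\right) = \left(- \frac{23}{12} + \frac{1}{2} \cdot 36\right) \left(-171 + 177\right) = \left(- \frac{23}{12} + 18\right) 6 = \frac{193}{12} \cdot 6 = \frac{193}{2}$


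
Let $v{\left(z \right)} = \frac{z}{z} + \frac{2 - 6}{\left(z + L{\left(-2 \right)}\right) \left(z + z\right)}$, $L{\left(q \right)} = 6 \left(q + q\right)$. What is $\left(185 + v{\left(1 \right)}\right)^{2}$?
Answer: $\frac{18318400}{529} \approx 34628.0$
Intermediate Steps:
$L{\left(q \right)} = 12 q$ ($L{\left(q \right)} = 6 \cdot 2 q = 12 q$)
$v{\left(z \right)} = 1 - \frac{2}{z \left(-24 + z\right)}$ ($v{\left(z \right)} = \frac{z}{z} + \frac{2 - 6}{\left(z + 12 \left(-2\right)\right) \left(z + z\right)} = 1 + \frac{2 - 6}{\left(z - 24\right) 2 z} = 1 - \frac{4}{\left(-24 + z\right) 2 z} = 1 - \frac{4}{2 z \left(-24 + z\right)} = 1 - 4 \frac{1}{2 z \left(-24 + z\right)} = 1 - \frac{2}{z \left(-24 + z\right)}$)
$\left(185 + v{\left(1 \right)}\right)^{2} = \left(185 + \frac{-2 + 1^{2} - 24}{1 \left(-24 + 1\right)}\right)^{2} = \left(185 + 1 \frac{1}{-23} \left(-2 + 1 - 24\right)\right)^{2} = \left(185 + 1 \left(- \frac{1}{23}\right) \left(-25\right)\right)^{2} = \left(185 + \frac{25}{23}\right)^{2} = \left(\frac{4280}{23}\right)^{2} = \frac{18318400}{529}$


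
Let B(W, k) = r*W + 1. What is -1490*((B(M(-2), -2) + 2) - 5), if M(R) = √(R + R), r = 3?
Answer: 2980 - 8940*I ≈ 2980.0 - 8940.0*I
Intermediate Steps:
M(R) = √2*√R (M(R) = √(2*R) = √2*√R)
B(W, k) = 1 + 3*W (B(W, k) = 3*W + 1 = 1 + 3*W)
-1490*((B(M(-2), -2) + 2) - 5) = -1490*(((1 + 3*(√2*√(-2))) + 2) - 5) = -1490*(((1 + 3*(√2*(I*√2))) + 2) - 5) = -1490*(((1 + 3*(2*I)) + 2) - 5) = -1490*(((1 + 6*I) + 2) - 5) = -1490*((3 + 6*I) - 5) = -1490*(-2 + 6*I) = 2980 - 8940*I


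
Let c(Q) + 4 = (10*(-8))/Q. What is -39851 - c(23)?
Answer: -916401/23 ≈ -39844.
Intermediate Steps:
c(Q) = -4 - 80/Q (c(Q) = -4 + (10*(-8))/Q = -4 - 80/Q)
-39851 - c(23) = -39851 - (-4 - 80/23) = -39851 - 1*(-172/23) = -39851 + 172/23 = -916401/23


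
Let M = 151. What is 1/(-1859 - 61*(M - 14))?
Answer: -1/10216 ≈ -9.7886e-5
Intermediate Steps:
1/(-1859 - 61*(M - 14)) = 1/(-1859 - 61*(151 - 14)) = 1/(-1859 - 61*137) = 1/(-1859 - 8357) = 1/(-10216) = -1/10216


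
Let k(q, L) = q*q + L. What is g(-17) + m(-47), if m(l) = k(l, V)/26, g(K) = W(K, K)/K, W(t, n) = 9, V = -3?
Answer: 18634/221 ≈ 84.317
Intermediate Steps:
g(K) = 9/K
k(q, L) = L + q² (k(q, L) = q² + L = L + q²)
m(l) = -3/26 + l²/26 (m(l) = (-3 + l²)/26 = (-3 + l²)*(1/26) = -3/26 + l²/26)
g(-17) + m(-47) = 9/(-17) + (-3/26 + (1/26)*(-47)²) = 9*(-1/17) + (-3/26 + (1/26)*2209) = -9/17 + (-3/26 + 2209/26) = -9/17 + 1103/13 = 18634/221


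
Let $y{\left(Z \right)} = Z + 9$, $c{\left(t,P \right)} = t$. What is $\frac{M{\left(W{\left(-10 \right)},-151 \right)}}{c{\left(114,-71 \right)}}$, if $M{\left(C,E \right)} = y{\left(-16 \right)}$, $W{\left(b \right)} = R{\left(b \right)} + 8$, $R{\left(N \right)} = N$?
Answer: $- \frac{7}{114} \approx -0.061404$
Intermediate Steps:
$W{\left(b \right)} = 8 + b$ ($W{\left(b \right)} = b + 8 = 8 + b$)
$y{\left(Z \right)} = 9 + Z$
$M{\left(C,E \right)} = -7$ ($M{\left(C,E \right)} = 9 - 16 = -7$)
$\frac{M{\left(W{\left(-10 \right)},-151 \right)}}{c{\left(114,-71 \right)}} = - \frac{7}{114}$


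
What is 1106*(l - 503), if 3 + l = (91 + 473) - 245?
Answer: -206822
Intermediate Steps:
l = 316 (l = -3 + ((91 + 473) - 245) = -3 + (564 - 245) = -3 + 319 = 316)
1106*(l - 503) = 1106*(316 - 503) = 1106*(-187) = -206822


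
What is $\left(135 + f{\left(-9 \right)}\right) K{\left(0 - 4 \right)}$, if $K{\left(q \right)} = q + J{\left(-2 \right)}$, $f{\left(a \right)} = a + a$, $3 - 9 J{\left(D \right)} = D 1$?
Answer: $-403$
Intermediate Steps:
$J{\left(D \right)} = \frac{1}{3} - \frac{D}{9}$ ($J{\left(D \right)} = \frac{1}{3} - \frac{D 1}{9} = \frac{1}{3} - \frac{D}{9}$)
$f{\left(a \right)} = 2 a$
$K{\left(q \right)} = \frac{5}{9} + q$ ($K{\left(q \right)} = q + \left(\frac{1}{3} - - \frac{2}{9}\right) = q + \left(\frac{1}{3} + \frac{2}{9}\right) = q + \frac{5}{9} = \frac{5}{9} + q$)
$\left(135 + f{\left(-9 \right)}\right) K{\left(0 - 4 \right)} = \left(135 + 2 \left(-9\right)\right) \left(\frac{5}{9} + \left(0 - 4\right)\right) = \left(135 - 18\right) \left(\frac{5}{9} + \left(0 - 4\right)\right) = 117 \left(\frac{5}{9} - 4\right) = 117 \left(- \frac{31}{9}\right) = -403$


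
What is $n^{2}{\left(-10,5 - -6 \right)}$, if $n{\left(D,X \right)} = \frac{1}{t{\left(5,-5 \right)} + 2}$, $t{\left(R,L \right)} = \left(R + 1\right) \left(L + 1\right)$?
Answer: $\frac{1}{484} \approx 0.0020661$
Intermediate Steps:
$t{\left(R,L \right)} = \left(1 + L\right) \left(1 + R\right)$ ($t{\left(R,L \right)} = \left(1 + R\right) \left(1 + L\right) = \left(1 + L\right) \left(1 + R\right)$)
$n{\left(D,X \right)} = - \frac{1}{22}$ ($n{\left(D,X \right)} = \frac{1}{\left(1 - 5 + 5 - 25\right) + 2} = \frac{1}{-24 + 2} = \frac{1}{-22} = - \frac{1}{22}$)
$n^{2}{\left(-10,5 - -6 \right)} = \left(- \frac{1}{22}\right)^{2} = \frac{1}{484}$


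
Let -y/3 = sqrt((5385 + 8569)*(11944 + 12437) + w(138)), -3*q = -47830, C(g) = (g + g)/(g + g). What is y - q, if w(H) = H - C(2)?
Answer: -47830/3 - 3*sqrt(340212611) ≈ -71278.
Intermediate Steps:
C(g) = 1 (C(g) = (2*g)/((2*g)) = (2*g)*(1/(2*g)) = 1)
q = 47830/3 (q = -1/3*(-47830) = 47830/3 ≈ 15943.)
w(H) = -1 + H (w(H) = H - 1*1 = H - 1 = -1 + H)
y = -3*sqrt(340212611) (y = -3*sqrt((5385 + 8569)*(11944 + 12437) + (-1 + 138)) = -3*sqrt(13954*24381 + 137) = -3*sqrt(340212474 + 137) = -3*sqrt(340212611) ≈ -55335.)
y - q = -3*sqrt(340212611) - 1*47830/3 = -3*sqrt(340212611) - 47830/3 = -47830/3 - 3*sqrt(340212611)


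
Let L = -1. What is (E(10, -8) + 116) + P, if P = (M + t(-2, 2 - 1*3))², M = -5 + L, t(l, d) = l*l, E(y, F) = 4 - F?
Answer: 132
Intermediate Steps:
t(l, d) = l²
M = -6 (M = -5 - 1 = -6)
P = 4 (P = (-6 + (-2)²)² = (-6 + 4)² = (-2)² = 4)
(E(10, -8) + 116) + P = ((4 - 1*(-8)) + 116) + 4 = ((4 + 8) + 116) + 4 = (12 + 116) + 4 = 128 + 4 = 132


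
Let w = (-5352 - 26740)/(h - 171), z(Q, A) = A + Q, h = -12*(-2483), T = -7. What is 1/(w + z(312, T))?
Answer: 29625/9003533 ≈ 0.0032904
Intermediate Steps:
h = 29796
w = -32092/29625 (w = (-5352 - 26740)/(29796 - 171) = -32092/29625 ≈ -1.0833)
1/(w + z(312, T)) = 1/(-32092/29625 + (-7 + 312)) = 1/(-32092/29625 + 305) = 1/(9003533/29625) = 29625/9003533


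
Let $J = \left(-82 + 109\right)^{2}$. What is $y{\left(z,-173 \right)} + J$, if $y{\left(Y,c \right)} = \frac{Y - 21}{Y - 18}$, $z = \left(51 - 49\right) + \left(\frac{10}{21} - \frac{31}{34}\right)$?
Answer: $\frac{8568692}{11735} \approx 730.18$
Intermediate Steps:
$J = 729$ ($J = 27^{2} = 729$)
$z = \frac{1117}{714}$ ($z = \left(51 - 49\right) + \left(10 \cdot \frac{1}{21} - \frac{31}{34}\right) = 2 + \left(\frac{10}{21} - \frac{31}{34}\right) = 2 - \frac{311}{714} = \frac{1117}{714} \approx 1.5644$)
$y{\left(Y,c \right)} = \frac{-21 + Y}{-18 + Y}$
$y{\left(z,-173 \right)} + J = \frac{-21 + \frac{1117}{714}}{-18 + \frac{1117}{714}} + 729 = \frac{1}{- \frac{11735}{714}} \left(- \frac{13877}{714}\right) + 729 = \left(- \frac{714}{11735}\right) \left(- \frac{13877}{714}\right) + 729 = \frac{13877}{11735} + 729 = \frac{8568692}{11735}$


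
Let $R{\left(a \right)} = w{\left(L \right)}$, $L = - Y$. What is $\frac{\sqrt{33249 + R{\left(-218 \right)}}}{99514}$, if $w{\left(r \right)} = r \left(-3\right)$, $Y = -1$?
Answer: $\frac{3 \sqrt{3694}}{99514} \approx 0.0018323$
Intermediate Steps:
$L = 1$ ($L = \left(-1\right) \left(-1\right) = 1$)
$w{\left(r \right)} = - 3 r$
$R{\left(a \right)} = -3$ ($R{\left(a \right)} = \left(-3\right) 1 = -3$)
$\frac{\sqrt{33249 + R{\left(-218 \right)}}}{99514} = \frac{\sqrt{33249 - 3}}{99514} = \sqrt{33246} \cdot \frac{1}{99514} = 3 \sqrt{3694} \cdot \frac{1}{99514} = \frac{3 \sqrt{3694}}{99514}$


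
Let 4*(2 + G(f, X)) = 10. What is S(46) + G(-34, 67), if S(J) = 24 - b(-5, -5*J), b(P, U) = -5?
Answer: 59/2 ≈ 29.500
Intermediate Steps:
G(f, X) = 1/2 (G(f, X) = -2 + (1/4)*10 = -2 + 5/2 = 1/2)
S(J) = 29 (S(J) = 24 - 1*(-5) = 24 + 5 = 29)
S(46) + G(-34, 67) = 29 + 1/2 = 59/2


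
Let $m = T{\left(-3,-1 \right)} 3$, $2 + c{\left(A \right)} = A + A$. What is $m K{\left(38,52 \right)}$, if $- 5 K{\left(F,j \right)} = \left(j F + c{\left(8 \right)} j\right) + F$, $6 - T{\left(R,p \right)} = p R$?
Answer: $- \frac{24678}{5} \approx -4935.6$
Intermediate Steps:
$T{\left(R,p \right)} = 6 - R p$ ($T{\left(R,p \right)} = 6 - p R = 6 - R p$)
$c{\left(A \right)} = -2 + 2 A$ ($c{\left(A \right)} = -2 + \left(A + A\right) = -2 + 2 A$)
$m = 9$ ($m = \left(6 - \left(-3\right) \left(-1\right)\right) 3 = \left(6 - 3\right) 3 = 3 \cdot 3 = 9$)
$K{\left(F,j \right)} = - \frac{14 j}{5} - \frac{F}{5} - \frac{F j}{5}$ ($K{\left(F,j \right)} = - \frac{\left(j F + \left(-2 + 2 \cdot 8\right) j\right) + F}{5} = - \frac{\left(F j + \left(-2 + 16\right) j\right) + F}{5} = - \frac{\left(F j + 14 j\right) + F}{5} = - \frac{\left(14 j + F j\right) + F}{5} = - \frac{F + 14 j + F j}{5} = - \frac{14 j}{5} - \frac{F}{5} - \frac{F j}{5}$)
$m K{\left(38,52 \right)} = 9 \left(\left(- \frac{14}{5}\right) 52 - \frac{38}{5} - \frac{38}{5} \cdot 52\right) = 9 \left(- \frac{728}{5} - \frac{38}{5} - \frac{1976}{5}\right) = 9 \left(- \frac{2742}{5}\right) = - \frac{24678}{5}$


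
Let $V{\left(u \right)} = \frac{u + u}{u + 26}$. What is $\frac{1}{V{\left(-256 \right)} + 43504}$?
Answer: $\frac{115}{5003216} \approx 2.2985 \cdot 10^{-5}$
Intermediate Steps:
$V{\left(u \right)} = \frac{2 u}{26 + u}$
$\frac{1}{V{\left(-256 \right)} + 43504} = \frac{1}{2 \left(-256\right) \frac{1}{26 - 256} + 43504} = \frac{1}{2 \left(-256\right) \frac{1}{-230} + 43504} = \frac{1}{2 \left(-256\right) \left(- \frac{1}{230}\right) + 43504} = \frac{1}{\frac{256}{115} + 43504} = \frac{1}{\frac{5003216}{115}} = \frac{115}{5003216}$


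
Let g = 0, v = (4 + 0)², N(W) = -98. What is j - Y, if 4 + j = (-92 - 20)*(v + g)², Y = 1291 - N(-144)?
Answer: -30065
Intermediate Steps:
v = 16 (v = 4² = 16)
Y = 1389 (Y = 1291 - 1*(-98) = 1291 + 98 = 1389)
j = -28676 (j = -4 + (-92 - 20)*(16 + 0)² = -4 - 112*16² = -4 - 112*256 = -4 - 28672 = -28676)
j - Y = -28676 - 1*1389 = -28676 - 1389 = -30065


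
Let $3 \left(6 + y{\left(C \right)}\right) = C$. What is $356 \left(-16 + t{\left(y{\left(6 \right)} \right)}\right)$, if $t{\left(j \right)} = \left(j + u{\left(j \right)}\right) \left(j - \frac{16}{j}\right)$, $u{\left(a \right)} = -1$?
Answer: $-5696$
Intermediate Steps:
$y{\left(C \right)} = -6 + \frac{C}{3}$
$t{\left(j \right)} = \left(-1 + j\right) \left(j - \frac{16}{j}\right)$ ($t{\left(j \right)} = \left(j - 1\right) \left(j - \frac{16}{j}\right) = \left(-1 + j\right) \left(j - \frac{16}{j}\right)$)
$356 \left(-16 + t{\left(y{\left(6 \right)} \right)}\right) = 356 \left(-16 - \left(10 + 2 - \left(-6 + \frac{1}{3} \cdot 6\right)^{2} - \frac{16}{-6 + \frac{1}{3} \cdot 6}\right)\right) = 356 \left(-16 + \left(-16 + \left(-6 + 2\right)^{2} - \left(-6 + 2\right) + \frac{16}{-6 + 2}\right)\right) = 356 \left(-16 + \left(-16 + \left(-4\right)^{2} - -4 + \frac{16}{-4}\right)\right) = 356 \left(-16 + \left(-16 + 16 + 4 + 16 \left(- \frac{1}{4}\right)\right)\right) = 356 \left(-16 + \left(-16 + 16 + 4 - 4\right)\right) = 356 \left(-16 + 0\right) = 356 \left(-16\right) = -5696$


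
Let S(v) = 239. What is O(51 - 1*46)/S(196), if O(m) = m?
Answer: 5/239 ≈ 0.020921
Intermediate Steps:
O(51 - 1*46)/S(196) = (51 - 1*46)/239 = (51 - 46)*(1/239) = 5*(1/239) = 5/239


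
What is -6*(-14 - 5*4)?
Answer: 204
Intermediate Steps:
-6*(-14 - 5*4) = -6*(-14 - 20) = -6*(-34) = 204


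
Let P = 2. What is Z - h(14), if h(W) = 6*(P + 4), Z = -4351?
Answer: -4387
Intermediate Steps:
h(W) = 36 (h(W) = 6*(2 + 4) = 6*6 = 36)
Z - h(14) = -4351 - 1*36 = -4351 - 36 = -4387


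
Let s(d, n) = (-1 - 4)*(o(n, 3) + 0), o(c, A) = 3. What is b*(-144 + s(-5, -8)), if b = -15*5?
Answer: 11925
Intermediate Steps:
s(d, n) = -15 (s(d, n) = (-1 - 4)*(3 + 0) = -5*3 = -15)
b = -75
b*(-144 + s(-5, -8)) = -75*(-144 - 15) = -75*(-159) = 11925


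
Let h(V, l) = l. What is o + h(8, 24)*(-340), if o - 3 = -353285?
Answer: -361442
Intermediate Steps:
o = -353282 (o = 3 - 353285 = -353282)
o + h(8, 24)*(-340) = -353282 + 24*(-340) = -353282 - 8160 = -361442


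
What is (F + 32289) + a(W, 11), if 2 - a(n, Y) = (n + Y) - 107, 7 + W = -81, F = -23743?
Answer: 8732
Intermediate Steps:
W = -88 (W = -7 - 81 = -88)
a(n, Y) = 109 - Y - n (a(n, Y) = 2 - ((n + Y) - 107) = 2 - ((Y + n) - 107) = 2 - (-107 + Y + n) = 2 + (107 - Y - n) = 109 - Y - n)
(F + 32289) + a(W, 11) = (-23743 + 32289) + (109 - 1*11 - 1*(-88)) = 8546 + (109 - 11 + 88) = 8546 + 186 = 8732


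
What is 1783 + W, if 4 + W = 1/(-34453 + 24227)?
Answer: 18192053/10226 ≈ 1779.0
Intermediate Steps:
W = -40905/10226 (W = -4 + 1/(-34453 + 24227) = -4 + 1/(-10226) = -4 - 1/10226 = -40905/10226 ≈ -4.0001)
1783 + W = 1783 - 40905/10226 = 18192053/10226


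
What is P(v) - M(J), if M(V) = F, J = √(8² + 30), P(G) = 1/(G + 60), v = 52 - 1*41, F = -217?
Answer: 15408/71 ≈ 217.01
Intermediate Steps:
v = 11 (v = 52 - 41 = 11)
P(G) = 1/(60 + G)
J = √94 (J = √(64 + 30) = √94 ≈ 9.6954)
M(V) = -217
P(v) - M(J) = 1/(60 + 11) - 1*(-217) = 1/71 + 217 = 15408/71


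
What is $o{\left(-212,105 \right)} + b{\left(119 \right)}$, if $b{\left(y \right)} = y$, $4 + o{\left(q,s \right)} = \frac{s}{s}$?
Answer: $116$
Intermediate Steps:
$o{\left(q,s \right)} = -3$ ($o{\left(q,s \right)} = -4 + \frac{s}{s} = -4 + 1 = -3$)
$o{\left(-212,105 \right)} + b{\left(119 \right)} = -3 + 119 = 116$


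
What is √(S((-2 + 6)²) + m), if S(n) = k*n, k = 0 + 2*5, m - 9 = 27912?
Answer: √28081 ≈ 167.57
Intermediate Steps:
m = 27921 (m = 9 + 27912 = 27921)
k = 10 (k = 0 + 10 = 10)
S(n) = 10*n
√(S((-2 + 6)²) + m) = √(10*(-2 + 6)² + 27921) = √(10*4² + 27921) = √(10*16 + 27921) = √(160 + 27921) = √28081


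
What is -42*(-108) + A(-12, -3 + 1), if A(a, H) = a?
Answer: 4524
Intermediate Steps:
-42*(-108) + A(-12, -3 + 1) = -42*(-108) - 12 = 4536 - 12 = 4524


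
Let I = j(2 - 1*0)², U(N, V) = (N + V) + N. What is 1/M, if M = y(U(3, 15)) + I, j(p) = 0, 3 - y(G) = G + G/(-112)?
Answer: -16/285 ≈ -0.056140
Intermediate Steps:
U(N, V) = V + 2*N
y(G) = 3 - 111*G/112 (y(G) = 3 - (G + G/(-112)) = 3 - (G + G*(-1/112)) = 3 - (G - G/112) = 3 - 111*G/112)
I = 0 (I = 0² = 0)
M = -285/16 (M = (3 - 111*(15 + 2*3)/112) + 0 = (3 - 111*(15 + 6)/112) + 0 = (3 - 111/112*21) + 0 = (3 - 333/16) + 0 = -285/16 + 0 = -285/16 ≈ -17.813)
1/M = 1/(-285/16) = -16/285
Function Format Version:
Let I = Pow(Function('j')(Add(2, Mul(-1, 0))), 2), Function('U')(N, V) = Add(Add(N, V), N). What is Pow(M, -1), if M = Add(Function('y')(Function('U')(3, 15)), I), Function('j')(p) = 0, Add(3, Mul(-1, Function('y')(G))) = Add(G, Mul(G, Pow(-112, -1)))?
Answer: Rational(-16, 285) ≈ -0.056140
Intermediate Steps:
Function('U')(N, V) = Add(V, Mul(2, N))
Function('y')(G) = Add(3, Mul(Rational(-111, 112), G)) (Function('y')(G) = Add(3, Mul(-1, Add(G, Mul(G, Pow(-112, -1))))) = Add(3, Mul(-1, Add(G, Mul(G, Rational(-1, 112))))) = Add(3, Mul(-1, Add(G, Mul(Rational(-1, 112), G)))) = Add(3, Mul(-1, Mul(Rational(111, 112), G))) = Add(3, Mul(Rational(-111, 112), G)))
I = 0 (I = Pow(0, 2) = 0)
M = Rational(-285, 16) (M = Add(Add(3, Mul(Rational(-111, 112), Add(15, Mul(2, 3)))), 0) = Add(Add(3, Mul(Rational(-111, 112), Add(15, 6))), 0) = Add(Add(3, Mul(Rational(-111, 112), 21)), 0) = Add(Add(3, Rational(-333, 16)), 0) = Add(Rational(-285, 16), 0) = Rational(-285, 16) ≈ -17.813)
Pow(M, -1) = Pow(Rational(-285, 16), -1) = Rational(-16, 285)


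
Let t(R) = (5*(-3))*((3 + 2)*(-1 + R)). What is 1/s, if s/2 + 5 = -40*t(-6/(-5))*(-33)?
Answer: -1/39610 ≈ -2.5246e-5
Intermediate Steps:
t(R) = 75 - 75*R (t(R) = -75*(-1 + R) = -15*(-5 + 5*R) = 75 - 75*R)
s = -39610 (s = -10 + 2*(-40*(75 - (-450)/(-5))*(-33)) = -10 + 2*(-40*(75 - (-450)*(-1)/5)*(-33)) = -10 + 2*(-40*(75 - 75*6/5)*(-33)) = -10 + 2*(-40*(75 - 90)*(-33)) = -10 + 2*(-40*(-15)*(-33)) = -10 + 2*(600*(-33)) = -10 + 2*(-19800) = -10 - 39600 = -39610)
1/s = 1/(-39610) = -1/39610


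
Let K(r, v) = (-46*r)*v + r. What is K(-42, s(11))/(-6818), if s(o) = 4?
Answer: -549/487 ≈ -1.1273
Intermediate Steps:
K(r, v) = r - 46*r*v (K(r, v) = -46*r*v + r = r - 46*r*v)
K(-42, s(11))/(-6818) = -42*(1 - 46*4)/(-6818) = -42*(1 - 184)*(-1/6818) = -42*(-183)*(-1/6818) = 7686*(-1/6818) = -549/487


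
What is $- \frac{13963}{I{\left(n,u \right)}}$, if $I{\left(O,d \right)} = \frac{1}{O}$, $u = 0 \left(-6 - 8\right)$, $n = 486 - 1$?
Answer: $-6772055$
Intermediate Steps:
$n = 485$ ($n = 486 - 1 = 485$)
$u = 0$ ($u = 0 \left(-14\right) = 0$)
$- \frac{13963}{I{\left(n,u \right)}} = - \frac{13963}{\frac{1}{485}} = - 13963 \frac{1}{\frac{1}{485}} = \left(-13963\right) 485 = -6772055$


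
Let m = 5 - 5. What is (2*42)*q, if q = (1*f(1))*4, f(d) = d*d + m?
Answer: 336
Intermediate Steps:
m = 0
f(d) = d² (f(d) = d*d + 0 = d² + 0 = d²)
q = 4 (q = (1*1²)*4 = (1*1)*4 = 1*4 = 4)
(2*42)*q = (2*42)*4 = 84*4 = 336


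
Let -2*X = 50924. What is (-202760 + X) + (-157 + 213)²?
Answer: -225086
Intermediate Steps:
X = -25462 (X = -½*50924 = -25462)
(-202760 + X) + (-157 + 213)² = (-202760 - 25462) + (-157 + 213)² = -228222 + 56² = -228222 + 3136 = -225086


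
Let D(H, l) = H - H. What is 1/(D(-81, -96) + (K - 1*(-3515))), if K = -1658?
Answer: 1/1857 ≈ 0.00053850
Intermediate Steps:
D(H, l) = 0
1/(D(-81, -96) + (K - 1*(-3515))) = 1/(0 + (-1658 - 1*(-3515))) = 1/(0 + (-1658 + 3515)) = 1/(0 + 1857) = 1/1857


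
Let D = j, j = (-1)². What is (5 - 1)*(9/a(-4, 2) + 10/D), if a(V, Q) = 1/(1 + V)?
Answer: -68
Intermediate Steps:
j = 1
D = 1
(5 - 1)*(9/a(-4, 2) + 10/D) = (5 - 1)*(9/(1/(1 - 4)) + 10/1) = 4*(9/(1/(-3)) + 10*1) = 4*(9/(-⅓) + 10) = 4*(9*(-3) + 10) = 4*(-27 + 10) = 4*(-17) = -68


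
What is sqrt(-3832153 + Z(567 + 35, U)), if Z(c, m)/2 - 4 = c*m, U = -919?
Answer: I*sqrt(4938621) ≈ 2222.3*I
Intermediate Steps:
Z(c, m) = 8 + 2*c*m (Z(c, m) = 8 + 2*(c*m) = 8 + 2*c*m)
sqrt(-3832153 + Z(567 + 35, U)) = sqrt(-3832153 + (8 + 2*(567 + 35)*(-919))) = sqrt(-3832153 + (8 + 2*602*(-919))) = sqrt(-3832153 + (8 - 1106476)) = sqrt(-3832153 - 1106468) = sqrt(-4938621) = I*sqrt(4938621)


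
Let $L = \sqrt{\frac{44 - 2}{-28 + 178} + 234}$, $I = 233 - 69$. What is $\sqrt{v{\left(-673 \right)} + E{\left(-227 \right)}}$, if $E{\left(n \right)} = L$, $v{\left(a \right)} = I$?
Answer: $\frac{\sqrt{4100 + 5 \sqrt{5857}}}{5} \approx 13.391$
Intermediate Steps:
$I = 164$
$v{\left(a \right)} = 164$
$L = \frac{\sqrt{5857}}{5}$ ($L = \sqrt{\frac{42}{150} + 234} = \sqrt{42 \cdot \frac{1}{150} + 234} = \sqrt{\frac{7}{25} + 234} = \sqrt{\frac{5857}{25}} = \frac{\sqrt{5857}}{5} \approx 15.306$)
$E{\left(n \right)} = \frac{\sqrt{5857}}{5}$
$\sqrt{v{\left(-673 \right)} + E{\left(-227 \right)}} = \sqrt{164 + \frac{\sqrt{5857}}{5}}$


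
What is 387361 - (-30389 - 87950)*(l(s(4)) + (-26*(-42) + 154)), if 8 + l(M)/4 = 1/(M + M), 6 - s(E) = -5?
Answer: 1584796655/11 ≈ 1.4407e+8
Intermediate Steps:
s(E) = 11 (s(E) = 6 - 1*(-5) = 6 + 5 = 11)
l(M) = -32 + 2/M (l(M) = -32 + 4/(M + M) = -32 + 4/((2*M)) = -32 + 4*(1/(2*M)) = -32 + 2/M)
387361 - (-30389 - 87950)*(l(s(4)) + (-26*(-42) + 154)) = 387361 - (-30389 - 87950)*((-32 + 2/11) + (-26*(-42) + 154)) = 387361 - (-118339)*((-32 + 2*(1/11)) + (1092 + 154)) = 387361 - (-118339)*((-32 + 2/11) + 1246) = 387361 - (-118339)*(-350/11 + 1246) = 387361 - (-118339)*13356/11 = 387361 - 1*(-1580535684/11) = 387361 + 1580535684/11 = 1584796655/11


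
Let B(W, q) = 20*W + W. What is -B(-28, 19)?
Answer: 588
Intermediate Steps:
B(W, q) = 21*W
-B(-28, 19) = -21*(-28) = -1*(-588) = 588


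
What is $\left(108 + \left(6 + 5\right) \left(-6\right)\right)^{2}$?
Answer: $1764$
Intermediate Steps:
$\left(108 + \left(6 + 5\right) \left(-6\right)\right)^{2} = \left(108 + 11 \left(-6\right)\right)^{2} = \left(108 - 66\right)^{2} = 42^{2} = 1764$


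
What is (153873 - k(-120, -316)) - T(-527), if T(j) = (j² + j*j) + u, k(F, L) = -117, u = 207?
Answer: -401675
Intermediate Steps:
T(j) = 207 + 2*j² (T(j) = (j² + j*j) + 207 = (j² + j²) + 207 = 2*j² + 207 = 207 + 2*j²)
(153873 - k(-120, -316)) - T(-527) = (153873 - 1*(-117)) - (207 + 2*(-527)²) = (153873 + 117) - (207 + 2*277729) = 153990 - (207 + 555458) = 153990 - 1*555665 = 153990 - 555665 = -401675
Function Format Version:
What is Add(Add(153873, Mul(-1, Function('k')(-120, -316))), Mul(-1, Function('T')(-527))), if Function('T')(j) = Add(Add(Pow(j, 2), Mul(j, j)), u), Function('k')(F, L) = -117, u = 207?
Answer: -401675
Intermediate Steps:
Function('T')(j) = Add(207, Mul(2, Pow(j, 2))) (Function('T')(j) = Add(Add(Pow(j, 2), Mul(j, j)), 207) = Add(Add(Pow(j, 2), Pow(j, 2)), 207) = Add(Mul(2, Pow(j, 2)), 207) = Add(207, Mul(2, Pow(j, 2))))
Add(Add(153873, Mul(-1, Function('k')(-120, -316))), Mul(-1, Function('T')(-527))) = Add(Add(153873, Mul(-1, -117)), Mul(-1, Add(207, Mul(2, Pow(-527, 2))))) = Add(Add(153873, 117), Mul(-1, Add(207, Mul(2, 277729)))) = Add(153990, Mul(-1, Add(207, 555458))) = Add(153990, Mul(-1, 555665)) = Add(153990, -555665) = -401675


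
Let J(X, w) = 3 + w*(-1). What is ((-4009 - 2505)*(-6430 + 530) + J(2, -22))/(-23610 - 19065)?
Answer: -512435/569 ≈ -900.59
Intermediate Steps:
J(X, w) = 3 - w
((-4009 - 2505)*(-6430 + 530) + J(2, -22))/(-23610 - 19065) = ((-4009 - 2505)*(-6430 + 530) + (3 - 1*(-22)))/(-23610 - 19065) = (-6514*(-5900) + (3 + 22))/(-42675) = (38432600 + 25)*(-1/42675) = 38432625*(-1/42675) = -512435/569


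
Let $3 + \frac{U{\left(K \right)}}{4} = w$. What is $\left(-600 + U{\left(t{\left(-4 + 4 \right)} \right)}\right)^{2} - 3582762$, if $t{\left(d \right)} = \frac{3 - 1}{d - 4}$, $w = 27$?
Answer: $-3328746$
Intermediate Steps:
$t{\left(d \right)} = \frac{2}{-4 + d}$
$U{\left(K \right)} = 96$ ($U{\left(K \right)} = -12 + 4 \cdot 27 = -12 + 108 = 96$)
$\left(-600 + U{\left(t{\left(-4 + 4 \right)} \right)}\right)^{2} - 3582762 = \left(-600 + 96\right)^{2} - 3582762 = \left(-504\right)^{2} - 3582762 = 254016 - 3582762 = -3328746$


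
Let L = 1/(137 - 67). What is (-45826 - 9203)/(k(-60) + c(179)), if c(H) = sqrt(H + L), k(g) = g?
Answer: 77040600/79823 + 18343*sqrt(877170)/79823 ≈ 1180.4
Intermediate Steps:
L = 1/70 ≈ 0.014286
c(H) = sqrt(1/70 + H) (c(H) = sqrt(H + 1/70) = sqrt(1/70 + H))
(-45826 - 9203)/(k(-60) + c(179)) = (-45826 - 9203)/(-60 + sqrt(70 + 4900*179)/70) = -55029/(-60 + sqrt(70 + 877100)/70) = -55029/(-60 + sqrt(877170)/70)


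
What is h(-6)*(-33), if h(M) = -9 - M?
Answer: 99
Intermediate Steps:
h(-6)*(-33) = (-9 - 1*(-6))*(-33) = (-9 + 6)*(-33) = -3*(-33) = 99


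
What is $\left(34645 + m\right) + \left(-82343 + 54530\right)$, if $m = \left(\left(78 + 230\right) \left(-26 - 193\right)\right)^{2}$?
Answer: $4549779136$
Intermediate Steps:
$m = 4549772304$ ($m = \left(308 \left(-219\right)\right)^{2} = \left(-67452\right)^{2} = 4549772304$)
$\left(34645 + m\right) + \left(-82343 + 54530\right) = \left(34645 + 4549772304\right) + \left(-82343 + 54530\right) = 4549806949 - 27813 = 4549779136$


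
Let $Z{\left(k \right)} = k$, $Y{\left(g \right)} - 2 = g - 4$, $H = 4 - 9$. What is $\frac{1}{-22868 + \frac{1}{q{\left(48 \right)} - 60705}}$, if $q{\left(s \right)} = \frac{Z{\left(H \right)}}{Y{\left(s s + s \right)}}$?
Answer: $- \frac{28531351}{652454935138} \approx -4.3729 \cdot 10^{-5}$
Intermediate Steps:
$H = -5$ ($H = 4 - 9 = -5$)
$Y{\left(g \right)} = -2 + g$ ($Y{\left(g \right)} = 2 + \left(g - 4\right) = 2 + \left(-4 + g\right) = -2 + g$)
$q{\left(s \right)} = - \frac{5}{-2 + s + s^{2}}$ ($q{\left(s \right)} = - \frac{5}{-2 + \left(s s + s\right)} = - \frac{5}{-2 + \left(s^{2} + s\right)} = - \frac{5}{-2 + \left(s + s^{2}\right)} = - \frac{5}{-2 + s + s^{2}}$)
$\frac{1}{-22868 + \frac{1}{q{\left(48 \right)} - 60705}} = \frac{1}{-22868 + \frac{1}{- \frac{5}{-2 + 48 \left(1 + 48\right)} - 60705}} = \frac{1}{-22868 + \frac{1}{- \frac{5}{-2 + 48 \cdot 49} - 60705}} = \frac{1}{-22868 + \frac{1}{- \frac{5}{-2 + 2352} - 60705}} = \frac{1}{-22868 + \frac{1}{- \frac{5}{2350} - 60705}} = \frac{1}{-22868 + \frac{1}{\left(-5\right) \frac{1}{2350} - 60705}} = \frac{1}{-22868 + \frac{1}{- \frac{1}{470} - 60705}} = \frac{1}{-22868 + \frac{1}{- \frac{28531351}{470}}} = \frac{1}{-22868 - \frac{470}{28531351}} = \frac{1}{- \frac{652454935138}{28531351}} = - \frac{28531351}{652454935138}$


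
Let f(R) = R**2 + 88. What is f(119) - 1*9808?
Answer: 4441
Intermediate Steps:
f(R) = 88 + R**2
f(119) - 1*9808 = (88 + 119**2) - 1*9808 = (88 + 14161) - 9808 = 14249 - 9808 = 4441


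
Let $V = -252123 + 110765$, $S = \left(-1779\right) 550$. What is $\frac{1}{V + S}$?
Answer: $- \frac{1}{1119808} \approx -8.9301 \cdot 10^{-7}$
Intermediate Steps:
$S = -978450$
$V = -141358$
$\frac{1}{V + S} = \frac{1}{-141358 - 978450} = \frac{1}{-1119808} = - \frac{1}{1119808}$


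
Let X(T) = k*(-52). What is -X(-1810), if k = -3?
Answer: -156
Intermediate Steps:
X(T) = 156 (X(T) = -3*(-52) = 156)
-X(-1810) = -1*156 = -156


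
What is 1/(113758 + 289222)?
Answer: 1/402980 ≈ 2.4815e-6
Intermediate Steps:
1/(113758 + 289222) = 1/402980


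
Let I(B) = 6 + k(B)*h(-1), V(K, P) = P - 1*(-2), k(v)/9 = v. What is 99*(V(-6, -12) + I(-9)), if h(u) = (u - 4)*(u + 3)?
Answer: 79794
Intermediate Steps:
k(v) = 9*v
h(u) = (-4 + u)*(3 + u)
V(K, P) = 2 + P (V(K, P) = P + 2 = 2 + P)
I(B) = 6 - 90*B (I(B) = 6 + (9*B)*(-12 + (-1)² - 1*(-1)) = 6 + (9*B)*(-12 + 1 + 1) = 6 + (9*B)*(-10) = 6 - 90*B)
99*(V(-6, -12) + I(-9)) = 99*((2 - 12) + (6 - 90*(-9))) = 99*(-10 + (6 + 810)) = 99*(-10 + 816) = 99*806 = 79794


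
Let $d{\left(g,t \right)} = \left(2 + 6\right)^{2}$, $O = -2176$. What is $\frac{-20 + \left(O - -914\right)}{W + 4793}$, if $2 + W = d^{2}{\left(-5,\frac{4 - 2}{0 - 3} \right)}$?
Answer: $- \frac{1282}{8887} \approx -0.14426$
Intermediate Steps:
$d{\left(g,t \right)} = 64$ ($d{\left(g,t \right)} = 8^{2} = 64$)
$W = 4094$ ($W = -2 + 64^{2} = -2 + 4096 = 4094$)
$\frac{-20 + \left(O - -914\right)}{W + 4793} = \frac{-20 - 1262}{4094 + 4793} = \frac{-20 + \left(-2176 + 914\right)}{8887} = \left(-20 - 1262\right) \frac{1}{8887} = \left(-1282\right) \frac{1}{8887} = - \frac{1282}{8887}$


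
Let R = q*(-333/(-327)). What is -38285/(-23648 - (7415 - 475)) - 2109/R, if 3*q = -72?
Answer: 1785183/20392 ≈ 87.543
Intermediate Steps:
q = -24 (q = (⅓)*(-72) = -24)
R = -2664/109 (R = -(-7992)/(-327) = -(-7992)*(-1)/327 = -24*111/109 = -2664/109 ≈ -24.440)
-38285/(-23648 - (7415 - 475)) - 2109/R = -38285/(-23648 - (7415 - 475)) - 2109/(-2664/109) = -38285/(-23648 - 1*6940) - 2109*(-109/2664) = -38285/(-23648 - 6940) + 2071/24 = -38285/(-30588) + 2071/24 = -38285*(-1/30588) + 2071/24 = 38285/30588 + 2071/24 = 1785183/20392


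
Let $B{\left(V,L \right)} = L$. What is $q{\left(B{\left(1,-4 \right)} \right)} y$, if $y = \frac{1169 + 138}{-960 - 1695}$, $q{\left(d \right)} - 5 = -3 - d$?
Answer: $- \frac{2614}{885} \approx -2.9537$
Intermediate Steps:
$q{\left(d \right)} = 2 - d$ ($q{\left(d \right)} = 5 - \left(3 + d\right) = 2 - d$)
$y = - \frac{1307}{2655}$ ($y = \frac{1307}{-2655} = 1307 \left(- \frac{1}{2655}\right) = - \frac{1307}{2655} \approx -0.49228$)
$q{\left(B{\left(1,-4 \right)} \right)} y = \left(2 - -4\right) \left(- \frac{1307}{2655}\right) = \left(2 + 4\right) \left(- \frac{1307}{2655}\right) = 6 \left(- \frac{1307}{2655}\right) = - \frac{2614}{885}$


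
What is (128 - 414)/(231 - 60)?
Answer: -286/171 ≈ -1.6725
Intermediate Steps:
(128 - 414)/(231 - 60) = -286/171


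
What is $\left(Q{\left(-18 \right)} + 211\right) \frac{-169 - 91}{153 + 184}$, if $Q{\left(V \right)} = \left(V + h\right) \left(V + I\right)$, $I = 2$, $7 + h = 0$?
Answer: $- \frac{158860}{337} \approx -471.39$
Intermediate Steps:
$h = -7$ ($h = -7 + 0 = -7$)
$Q{\left(V \right)} = \left(-7 + V\right) \left(2 + V\right)$ ($Q{\left(V \right)} = \left(V - 7\right) \left(V + 2\right) = \left(-7 + V\right) \left(2 + V\right)$)
$\left(Q{\left(-18 \right)} + 211\right) \frac{-169 - 91}{153 + 184} = \left(\left(-14 + \left(-18\right)^{2} - -90\right) + 211\right) \frac{-169 - 91}{153 + 184} = \left(\left(-14 + 324 + 90\right) + 211\right) \left(- \frac{260}{337}\right) = \left(400 + 211\right) \left(\left(-260\right) \frac{1}{337}\right) = 611 \left(- \frac{260}{337}\right) = - \frac{158860}{337}$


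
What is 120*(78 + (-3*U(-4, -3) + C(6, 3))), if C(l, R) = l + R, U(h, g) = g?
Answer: 11520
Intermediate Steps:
C(l, R) = R + l
120*(78 + (-3*U(-4, -3) + C(6, 3))) = 120*(78 + (-3*(-3) + (3 + 6))) = 120*(78 + (9 + 9)) = 120*(78 + 18) = 120*96 = 11520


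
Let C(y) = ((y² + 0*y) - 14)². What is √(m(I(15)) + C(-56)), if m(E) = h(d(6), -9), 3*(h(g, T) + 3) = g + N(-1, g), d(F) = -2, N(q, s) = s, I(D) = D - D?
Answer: 19*√242997/3 ≈ 3122.0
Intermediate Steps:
I(D) = 0
C(y) = (-14 + y²)² (C(y) = ((y² + 0) - 14)² = (y² - 14)² = (-14 + y²)²)
h(g, T) = -3 + 2*g/3 (h(g, T) = -3 + (g + g)/3 = -3 + (2*g)/3 = -3 + 2*g/3)
m(E) = -13/3 (m(E) = -3 + (⅔)*(-2) = -3 - 4/3 = -13/3)
√(m(I(15)) + C(-56)) = √(-13/3 + (-14 + (-56)²)²) = √(-13/3 + (-14 + 3136)²) = √(-13/3 + 3122²) = √(-13/3 + 9746884) = √(29240639/3) = 19*√242997/3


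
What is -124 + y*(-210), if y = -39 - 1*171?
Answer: 43976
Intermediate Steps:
y = -210 (y = -39 - 171 = -210)
-124 + y*(-210) = -124 - 210*(-210) = -124 + 44100 = 43976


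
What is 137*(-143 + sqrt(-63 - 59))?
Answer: -19591 + 137*I*sqrt(122) ≈ -19591.0 + 1513.2*I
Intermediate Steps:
137*(-143 + sqrt(-63 - 59)) = 137*(-143 + sqrt(-122)) = 137*(-143 + I*sqrt(122)) = -19591 + 137*I*sqrt(122)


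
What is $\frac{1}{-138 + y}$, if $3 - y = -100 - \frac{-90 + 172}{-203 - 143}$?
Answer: $- \frac{173}{6096} \approx -0.028379$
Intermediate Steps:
$y = \frac{17778}{173}$ ($y = 3 - \left(-100 - \frac{-90 + 172}{-203 - 143}\right) = 3 - \left(-100 - \frac{82}{-346}\right) = 3 - \left(-100 - 82 \left(- \frac{1}{346}\right)\right) = 3 - \left(-100 - - \frac{41}{173}\right) = 3 - \left(-100 + \frac{41}{173}\right) = 3 - - \frac{17259}{173} = 3 + \frac{17259}{173} = \frac{17778}{173} \approx 102.76$)
$\frac{1}{-138 + y} = \frac{1}{-138 + \frac{17778}{173}} = \frac{1}{- \frac{6096}{173}} = - \frac{173}{6096}$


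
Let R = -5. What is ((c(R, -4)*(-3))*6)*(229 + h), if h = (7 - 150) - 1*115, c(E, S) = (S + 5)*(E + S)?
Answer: -4698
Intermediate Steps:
c(E, S) = (5 + S)*(E + S)
h = -258 (h = -143 - 115 = -258)
((c(R, -4)*(-3))*6)*(229 + h) = ((((-4)² + 5*(-5) + 5*(-4) - 5*(-4))*(-3))*6)*(229 - 258) = (((16 - 25 - 20 + 20)*(-3))*6)*(-29) = (-9*(-3)*6)*(-29) = (27*6)*(-29) = 162*(-29) = -4698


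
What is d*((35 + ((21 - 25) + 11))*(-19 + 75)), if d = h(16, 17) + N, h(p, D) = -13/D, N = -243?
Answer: -9746688/17 ≈ -5.7334e+5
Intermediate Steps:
d = -4144/17 (d = -13/17 - 243 = -4144/17 ≈ -243.76)
d*((35 + ((21 - 25) + 11))*(-19 + 75)) = -4144*(35 + ((21 - 25) + 11))*(-19 + 75)/17 = -4144*(35 + (-4 + 11))*56/17 = -4144*(35 + 7)*56/17 = -174048*56/17 = -4144/17*2352 = -9746688/17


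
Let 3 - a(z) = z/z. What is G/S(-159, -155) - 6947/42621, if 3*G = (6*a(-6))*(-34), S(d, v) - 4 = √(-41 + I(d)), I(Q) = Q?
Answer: (-34735*√2 + 2912122*I)/(42621*(-2*I + 5*√2)) ≈ -2.6815 + 8.9043*I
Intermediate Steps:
a(z) = 2 (a(z) = 3 - z/z = 3 - 1*1 = 3 - 1 = 2)
S(d, v) = 4 + √(-41 + d)
G = -136 (G = ((6*2)*(-34))/3 = (12*(-34))/3 = (⅓)*(-408) = -136)
G/S(-159, -155) - 6947/42621 = -136/(4 + √(-41 - 159)) - 6947/42621 = -136/(4 + √(-200)) - 6947*1/42621 = -136/(4 + 10*I*√2) - 6947/42621 = -6947/42621 - 136/(4 + 10*I*√2)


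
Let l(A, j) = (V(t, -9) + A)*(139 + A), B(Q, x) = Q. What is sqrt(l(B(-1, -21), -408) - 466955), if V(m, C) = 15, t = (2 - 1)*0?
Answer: I*sqrt(465023) ≈ 681.93*I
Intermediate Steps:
t = 0 (t = 1*0 = 0)
l(A, j) = (15 + A)*(139 + A)
sqrt(l(B(-1, -21), -408) - 466955) = sqrt((2085 + (-1)**2 + 154*(-1)) - 466955) = sqrt((2085 + 1 - 154) - 466955) = sqrt(1932 - 466955) = sqrt(-465023) = I*sqrt(465023)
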